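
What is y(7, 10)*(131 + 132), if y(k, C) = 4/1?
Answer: 1052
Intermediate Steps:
y(k, C) = 4 (y(k, C) = 4*1 = 4)
y(7, 10)*(131 + 132) = 4*(131 + 132) = 4*263 = 1052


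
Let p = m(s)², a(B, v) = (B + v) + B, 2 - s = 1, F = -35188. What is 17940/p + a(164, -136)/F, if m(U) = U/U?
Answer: 157818132/8797 ≈ 17940.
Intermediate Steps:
s = 1 (s = 2 - 1*1 = 2 - 1 = 1)
m(U) = 1
a(B, v) = v + 2*B
p = 1 (p = 1² = 1)
17940/p + a(164, -136)/F = 17940/1 + (-136 + 2*164)/(-35188) = 17940*1 + (-136 + 328)*(-1/35188) = 17940 + 192*(-1/35188) = 17940 - 48/8797 = 157818132/8797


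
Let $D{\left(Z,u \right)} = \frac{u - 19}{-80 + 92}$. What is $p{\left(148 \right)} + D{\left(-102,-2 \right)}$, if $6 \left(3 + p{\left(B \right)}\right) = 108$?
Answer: $\frac{53}{4} \approx 13.25$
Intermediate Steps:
$D{\left(Z,u \right)} = - \frac{19}{12} + \frac{u}{12}$ ($D{\left(Z,u \right)} = \frac{-19 + u}{12} = \left(-19 + u\right) \frac{1}{12} = - \frac{19}{12} + \frac{u}{12}$)
$p{\left(B \right)} = 15$ ($p{\left(B \right)} = -3 + \frac{1}{6} \cdot 108 = -3 + 18 = 15$)
$p{\left(148 \right)} + D{\left(-102,-2 \right)} = 15 + \left(- \frac{19}{12} + \frac{1}{12} \left(-2\right)\right) = 15 - \frac{7}{4} = \frac{53}{4}$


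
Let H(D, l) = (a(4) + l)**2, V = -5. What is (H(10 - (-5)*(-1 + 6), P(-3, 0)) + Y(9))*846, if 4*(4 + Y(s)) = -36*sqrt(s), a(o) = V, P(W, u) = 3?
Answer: -22842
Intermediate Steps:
a(o) = -5
Y(s) = -4 - 9*sqrt(s) (Y(s) = -4 + (-36*sqrt(s))/4 = -4 - 9*sqrt(s))
H(D, l) = (-5 + l)**2
(H(10 - (-5)*(-1 + 6), P(-3, 0)) + Y(9))*846 = ((-5 + 3)**2 + (-4 - 9*sqrt(9)))*846 = ((-2)**2 + (-4 - 9*3))*846 = (4 + (-4 - 27))*846 = (4 - 31)*846 = -27*846 = -22842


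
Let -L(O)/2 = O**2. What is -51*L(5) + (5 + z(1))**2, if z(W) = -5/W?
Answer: 2550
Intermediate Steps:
L(O) = -2*O**2
-51*L(5) + (5 + z(1))**2 = -(-102)*5**2 + (5 - 5/1)**2 = -(-102)*25 + (5 - 5*1)**2 = -51*(-50) + (5 - 5)**2 = 2550 + 0**2 = 2550 + 0 = 2550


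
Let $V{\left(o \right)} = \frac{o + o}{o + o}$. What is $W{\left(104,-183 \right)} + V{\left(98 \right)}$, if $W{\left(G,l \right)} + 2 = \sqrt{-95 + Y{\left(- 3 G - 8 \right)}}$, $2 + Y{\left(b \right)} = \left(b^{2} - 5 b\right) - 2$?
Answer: $-1 + \sqrt{103901} \approx 321.34$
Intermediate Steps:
$Y{\left(b \right)} = -4 + b^{2} - 5 b$ ($Y{\left(b \right)} = -2 - \left(2 - b^{2} + 5 b\right) = -4 + b^{2} - 5 b$)
$V{\left(o \right)} = 1$ ($V{\left(o \right)} = \frac{2 o}{2 o} = 2 o \frac{1}{2 o} = 1$)
$W{\left(G,l \right)} = -2 + \sqrt{-59 + \left(-8 - 3 G\right)^{2} + 15 G}$ ($W{\left(G,l \right)} = -2 + \sqrt{-95 - \left(4 - \left(- 3 G - 8\right)^{2} + 5 \left(- 3 G - 8\right)\right)} = -2 + \sqrt{-95 - \left(4 - \left(-8 - 3 G\right)^{2} + 5 \left(-8 - 3 G\right)\right)} = -2 + \sqrt{-95 + \left(-4 + \left(-8 - 3 G\right)^{2} + \left(40 + 15 G\right)\right)} = -2 + \sqrt{-95 + \left(36 + \left(-8 - 3 G\right)^{2} + 15 G\right)} = -2 + \sqrt{-59 + \left(-8 - 3 G\right)^{2} + 15 G}$)
$W{\left(104,-183 \right)} + V{\left(98 \right)} = \left(-2 + \sqrt{5 + 9 \cdot 104^{2} + 63 \cdot 104}\right) + 1 = \left(-2 + \sqrt{5 + 9 \cdot 10816 + 6552}\right) + 1 = \left(-2 + \sqrt{5 + 97344 + 6552}\right) + 1 = \left(-2 + \sqrt{103901}\right) + 1 = -1 + \sqrt{103901}$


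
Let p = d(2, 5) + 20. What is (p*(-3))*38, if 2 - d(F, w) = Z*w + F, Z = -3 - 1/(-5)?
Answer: -3876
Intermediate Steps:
Z = -14/5 (Z = -3 - 1*(-1/5) = -3 + 1/5 = -14/5 ≈ -2.8000)
d(F, w) = 2 - F + 14*w/5 (d(F, w) = 2 - (-14*w/5 + F) = 2 - (F - 14*w/5) = 2 + (-F + 14*w/5) = 2 - F + 14*w/5)
p = 34 (p = (2 - 1*2 + (14/5)*5) + 20 = (2 - 2 + 14) + 20 = 14 + 20 = 34)
(p*(-3))*38 = (34*(-3))*38 = -102*38 = -3876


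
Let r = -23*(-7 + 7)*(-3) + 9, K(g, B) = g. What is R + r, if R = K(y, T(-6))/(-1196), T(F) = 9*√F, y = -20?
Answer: 2696/299 ≈ 9.0167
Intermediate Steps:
R = 5/299 (R = -20/(-1196) = -20*(-1/1196) = 5/299 ≈ 0.016722)
r = 9 (r = -0*(-3) + 9 = -23*0 + 9 = 0 + 9 = 9)
R + r = 5/299 + 9 = 2696/299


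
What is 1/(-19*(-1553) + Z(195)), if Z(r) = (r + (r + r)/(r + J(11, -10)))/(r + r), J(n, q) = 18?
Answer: 426/12570197 ≈ 3.3890e-5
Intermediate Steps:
Z(r) = (r + 2*r/(18 + r))/(2*r) (Z(r) = (r + (r + r)/(r + 18))/(r + r) = (r + (2*r)/(18 + r))/((2*r)) = (r + 2*r/(18 + r))*(1/(2*r)) = (r + 2*r/(18 + r))/(2*r))
1/(-19*(-1553) + Z(195)) = 1/(-19*(-1553) + (20 + 195)/(2*(18 + 195))) = 1/(29507 + (½)*215/213) = 1/(29507 + (½)*(1/213)*215) = 1/(29507 + 215/426) = 1/(12570197/426) = 426/12570197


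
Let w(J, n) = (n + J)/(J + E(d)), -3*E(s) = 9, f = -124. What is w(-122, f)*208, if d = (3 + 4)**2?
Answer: 51168/125 ≈ 409.34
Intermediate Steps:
d = 49 (d = 7**2 = 49)
E(s) = -3 (E(s) = -1/3*9 = -3)
w(J, n) = (J + n)/(-3 + J) (w(J, n) = (n + J)/(J - 3) = (J + n)/(-3 + J))
w(-122, f)*208 = ((-122 - 124)/(-3 - 122))*208 = (-246/(-125))*208 = -1/125*(-246)*208 = (246/125)*208 = 51168/125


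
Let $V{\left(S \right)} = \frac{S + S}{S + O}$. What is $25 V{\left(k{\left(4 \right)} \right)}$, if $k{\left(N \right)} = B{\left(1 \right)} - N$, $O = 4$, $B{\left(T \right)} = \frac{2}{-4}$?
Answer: $450$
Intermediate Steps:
$B{\left(T \right)} = - \frac{1}{2}$ ($B{\left(T \right)} = 2 \left(- \frac{1}{4}\right) = - \frac{1}{2}$)
$k{\left(N \right)} = - \frac{1}{2} - N$
$V{\left(S \right)} = \frac{2 S}{4 + S}$ ($V{\left(S \right)} = \frac{S + S}{S + 4} = \frac{2 S}{4 + S}$)
$25 V{\left(k{\left(4 \right)} \right)} = 25 \frac{2 \left(- \frac{1}{2} - 4\right)}{4 - \frac{9}{2}} = 25 \cdot 2 \left(- \frac{9}{2}\right) \frac{1}{4 - \frac{9}{2}} = 25 \cdot 2 \left(- \frac{9}{2}\right) \frac{1}{- \frac{1}{2}} = 25 \cdot 2 \left(- \frac{9}{2}\right) \left(-2\right) = 25 \cdot 18 = 450$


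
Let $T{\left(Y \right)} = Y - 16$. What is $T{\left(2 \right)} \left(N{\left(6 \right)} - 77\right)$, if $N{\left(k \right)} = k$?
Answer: $994$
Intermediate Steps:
$T{\left(Y \right)} = -16 + Y$
$T{\left(2 \right)} \left(N{\left(6 \right)} - 77\right) = \left(-16 + 2\right) \left(6 - 77\right) = \left(-14\right) \left(-71\right) = 994$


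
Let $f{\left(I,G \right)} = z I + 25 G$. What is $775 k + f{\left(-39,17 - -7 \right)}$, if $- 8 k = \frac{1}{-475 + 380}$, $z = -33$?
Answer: $\frac{286979}{152} \approx 1888.0$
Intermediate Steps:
$k = \frac{1}{760}$ ($k = - \frac{1}{8 \left(-475 + 380\right)} = - \frac{1}{8 \left(-95\right)} = \left(- \frac{1}{8}\right) \left(- \frac{1}{95}\right) = \frac{1}{760} \approx 0.0013158$)
$f{\left(I,G \right)} = - 33 I + 25 G$
$775 k + f{\left(-39,17 - -7 \right)} = 775 \cdot \frac{1}{760} + \left(\left(-33\right) \left(-39\right) + 25 \left(17 - -7\right)\right) = \frac{155}{152} + \left(1287 + 25 \left(17 + 7\right)\right) = \frac{155}{152} + \left(1287 + 25 \cdot 24\right) = \frac{155}{152} + \left(1287 + 600\right) = \frac{155}{152} + 1887 = \frac{286979}{152}$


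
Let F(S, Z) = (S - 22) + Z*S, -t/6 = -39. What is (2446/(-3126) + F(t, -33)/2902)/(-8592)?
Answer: 3821819/9742954248 ≈ 0.00039226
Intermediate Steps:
t = 234 (t = -6*(-39) = 234)
F(S, Z) = -22 + S + S*Z (F(S, Z) = (-22 + S) + S*Z = -22 + S + S*Z)
(2446/(-3126) + F(t, -33)/2902)/(-8592) = (2446/(-3126) + (-22 + 234 + 234*(-33))/2902)/(-8592) = (2446*(-1/3126) + (-22 + 234 - 7722)*(1/2902))*(-1/8592) = (-1223/1563 - 7510*1/2902)*(-1/8592) = (-1223/1563 - 3755/1451)*(-1/8592) = -7643638/2267913*(-1/8592) = 3821819/9742954248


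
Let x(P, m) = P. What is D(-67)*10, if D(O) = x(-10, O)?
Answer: -100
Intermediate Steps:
D(O) = -10
D(-67)*10 = -10*10 = -100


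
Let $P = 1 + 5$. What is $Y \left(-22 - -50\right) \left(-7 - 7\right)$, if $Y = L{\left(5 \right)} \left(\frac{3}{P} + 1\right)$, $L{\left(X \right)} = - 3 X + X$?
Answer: $5880$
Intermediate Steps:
$P = 6$
$L{\left(X \right)} = - 2 X$
$Y = -15$ ($Y = \left(-2\right) 5 \left(\frac{3}{6} + 1\right) = - 10 \left(3 \cdot \frac{1}{6} + 1\right) = - 10 \left(\frac{1}{2} + 1\right) = \left(-10\right) \frac{3}{2} = -15$)
$Y \left(-22 - -50\right) \left(-7 - 7\right) = - 15 \left(-22 - -50\right) \left(-7 - 7\right) = - 15 \left(-22 + 50\right) \left(-14\right) = \left(-15\right) 28 \left(-14\right) = \left(-420\right) \left(-14\right) = 5880$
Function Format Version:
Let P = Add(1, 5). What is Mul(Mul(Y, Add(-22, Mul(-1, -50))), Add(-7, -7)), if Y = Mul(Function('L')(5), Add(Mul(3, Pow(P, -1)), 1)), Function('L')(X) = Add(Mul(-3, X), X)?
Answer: 5880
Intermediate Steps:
P = 6
Function('L')(X) = Mul(-2, X)
Y = -15 (Y = Mul(Mul(-2, 5), Add(Mul(3, Pow(6, -1)), 1)) = Mul(-10, Add(Mul(3, Rational(1, 6)), 1)) = Mul(-10, Add(Rational(1, 2), 1)) = Mul(-10, Rational(3, 2)) = -15)
Mul(Mul(Y, Add(-22, Mul(-1, -50))), Add(-7, -7)) = Mul(Mul(-15, Add(-22, Mul(-1, -50))), Add(-7, -7)) = Mul(Mul(-15, Add(-22, 50)), -14) = Mul(Mul(-15, 28), -14) = Mul(-420, -14) = 5880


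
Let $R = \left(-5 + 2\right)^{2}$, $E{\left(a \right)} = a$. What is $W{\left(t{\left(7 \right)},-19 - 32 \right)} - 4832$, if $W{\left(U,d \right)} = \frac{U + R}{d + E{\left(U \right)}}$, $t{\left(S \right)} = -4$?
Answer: $- \frac{53153}{11} \approx -4832.1$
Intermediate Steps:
$R = 9$ ($R = \left(-3\right)^{2} = 9$)
$W{\left(U,d \right)} = \frac{9 + U}{U + d}$ ($W{\left(U,d \right)} = \frac{U + 9}{d + U} = \frac{9 + U}{U + d}$)
$W{\left(t{\left(7 \right)},-19 - 32 \right)} - 4832 = \frac{9 - 4}{-4 - 51} - 4832 = \frac{1}{-4 - 51} \cdot 5 - 4832 = \frac{1}{-55} \cdot 5 - 4832 = \left(- \frac{1}{55}\right) 5 - 4832 = - \frac{1}{11} - 4832 = - \frac{53153}{11}$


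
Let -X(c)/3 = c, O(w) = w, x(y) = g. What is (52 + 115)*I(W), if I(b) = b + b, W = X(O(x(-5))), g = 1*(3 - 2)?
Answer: -1002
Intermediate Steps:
g = 1 (g = 1*1 = 1)
x(y) = 1
X(c) = -3*c
W = -3 (W = -3*1 = -3)
I(b) = 2*b
(52 + 115)*I(W) = (52 + 115)*(2*(-3)) = 167*(-6) = -1002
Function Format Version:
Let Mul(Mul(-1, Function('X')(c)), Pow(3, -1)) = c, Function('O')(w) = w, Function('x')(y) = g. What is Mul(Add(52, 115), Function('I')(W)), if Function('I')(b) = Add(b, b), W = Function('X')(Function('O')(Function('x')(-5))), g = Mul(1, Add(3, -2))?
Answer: -1002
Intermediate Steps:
g = 1 (g = Mul(1, 1) = 1)
Function('x')(y) = 1
Function('X')(c) = Mul(-3, c)
W = -3 (W = Mul(-3, 1) = -3)
Function('I')(b) = Mul(2, b)
Mul(Add(52, 115), Function('I')(W)) = Mul(Add(52, 115), Mul(2, -3)) = Mul(167, -6) = -1002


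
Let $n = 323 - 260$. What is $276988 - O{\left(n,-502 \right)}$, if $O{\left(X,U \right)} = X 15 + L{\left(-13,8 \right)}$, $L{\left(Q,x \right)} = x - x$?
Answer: $276043$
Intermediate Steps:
$L{\left(Q,x \right)} = 0$
$n = 63$ ($n = 323 - 260 = 63$)
$O{\left(X,U \right)} = 15 X$ ($O{\left(X,U \right)} = X 15 + 0 = 15 X + 0 = 15 X$)
$276988 - O{\left(n,-502 \right)} = 276988 - 15 \cdot 63 = 276988 - 945 = 276043$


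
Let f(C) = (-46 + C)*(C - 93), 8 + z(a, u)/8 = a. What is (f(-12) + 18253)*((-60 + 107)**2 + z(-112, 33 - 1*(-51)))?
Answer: 30404407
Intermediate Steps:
z(a, u) = -64 + 8*a
f(C) = (-93 + C)*(-46 + C) (f(C) = (-46 + C)*(-93 + C) = (-93 + C)*(-46 + C))
(f(-12) + 18253)*((-60 + 107)**2 + z(-112, 33 - 1*(-51))) = ((4278 + (-12)**2 - 139*(-12)) + 18253)*((-60 + 107)**2 + (-64 + 8*(-112))) = ((4278 + 144 + 1668) + 18253)*(47**2 + (-64 - 896)) = (6090 + 18253)*(2209 - 960) = 24343*1249 = 30404407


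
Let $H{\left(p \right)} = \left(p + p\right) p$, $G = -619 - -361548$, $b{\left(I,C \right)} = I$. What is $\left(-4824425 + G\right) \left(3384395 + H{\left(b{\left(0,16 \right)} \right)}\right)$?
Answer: $-15106233544920$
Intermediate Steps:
$G = 360929$ ($G = -619 + 361548 = 360929$)
$H{\left(p \right)} = 2 p^{2}$ ($H{\left(p \right)} = 2 p p = 2 p^{2}$)
$\left(-4824425 + G\right) \left(3384395 + H{\left(b{\left(0,16 \right)} \right)}\right) = \left(-4824425 + 360929\right) \left(3384395 + 2 \cdot 0^{2}\right) = - 4463496 \left(3384395 + 2 \cdot 0\right) = - 4463496 \left(3384395 + 0\right) = \left(-4463496\right) 3384395 = -15106233544920$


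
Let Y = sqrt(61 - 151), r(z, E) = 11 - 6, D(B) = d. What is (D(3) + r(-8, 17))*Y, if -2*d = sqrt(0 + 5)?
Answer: 3*I*sqrt(10)*(10 - sqrt(5))/2 ≈ 36.828*I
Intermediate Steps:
d = -sqrt(5)/2 (d = -sqrt(0 + 5)/2 = -sqrt(5)/2 ≈ -1.1180)
D(B) = -sqrt(5)/2
r(z, E) = 5
Y = 3*I*sqrt(10) (Y = sqrt(-90) = 3*I*sqrt(10) ≈ 9.4868*I)
(D(3) + r(-8, 17))*Y = (-sqrt(5)/2 + 5)*(3*I*sqrt(10)) = (5 - sqrt(5)/2)*(3*I*sqrt(10)) = 3*I*sqrt(10)*(5 - sqrt(5)/2)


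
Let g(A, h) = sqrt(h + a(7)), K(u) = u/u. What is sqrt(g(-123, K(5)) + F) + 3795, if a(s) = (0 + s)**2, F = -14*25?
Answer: 3795 + sqrt(-350 + 5*sqrt(2)) ≈ 3795.0 + 18.518*I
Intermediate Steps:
F = -350
a(s) = s**2
K(u) = 1
g(A, h) = sqrt(49 + h) (g(A, h) = sqrt(h + 7**2) = sqrt(h + 49) = sqrt(49 + h))
sqrt(g(-123, K(5)) + F) + 3795 = sqrt(sqrt(49 + 1) - 350) + 3795 = sqrt(sqrt(50) - 350) + 3795 = sqrt(5*sqrt(2) - 350) + 3795 = sqrt(-350 + 5*sqrt(2)) + 3795 = 3795 + sqrt(-350 + 5*sqrt(2))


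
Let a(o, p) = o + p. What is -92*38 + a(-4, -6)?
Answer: -3506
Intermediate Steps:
-92*38 + a(-4, -6) = -92*38 + (-4 - 6) = -3496 - 10 = -3506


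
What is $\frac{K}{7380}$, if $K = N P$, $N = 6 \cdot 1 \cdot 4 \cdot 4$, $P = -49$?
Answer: $- \frac{392}{615} \approx -0.6374$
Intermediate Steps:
$N = 96$ ($N = 6 \cdot 16 = 96$)
$K = -4704$ ($K = 96 \left(-49\right) = -4704$)
$\frac{K}{7380} = - \frac{4704}{7380} = \left(-4704\right) \frac{1}{7380} = - \frac{392}{615}$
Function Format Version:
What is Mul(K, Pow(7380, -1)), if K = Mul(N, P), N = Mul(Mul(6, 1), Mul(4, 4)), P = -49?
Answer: Rational(-392, 615) ≈ -0.63740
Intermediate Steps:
N = 96 (N = Mul(6, 16) = 96)
K = -4704 (K = Mul(96, -49) = -4704)
Mul(K, Pow(7380, -1)) = Mul(-4704, Pow(7380, -1)) = Mul(-4704, Rational(1, 7380)) = Rational(-392, 615)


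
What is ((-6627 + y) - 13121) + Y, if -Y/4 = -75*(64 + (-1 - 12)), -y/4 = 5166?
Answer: -25112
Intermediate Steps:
y = -20664 (y = -4*5166 = -20664)
Y = 15300 (Y = -(-300)*(64 + (-1 - 12)) = -(-300)*(64 - 13) = -(-300)*51 = -4*(-3825) = 15300)
((-6627 + y) - 13121) + Y = ((-6627 - 20664) - 13121) + 15300 = (-27291 - 13121) + 15300 = -40412 + 15300 = -25112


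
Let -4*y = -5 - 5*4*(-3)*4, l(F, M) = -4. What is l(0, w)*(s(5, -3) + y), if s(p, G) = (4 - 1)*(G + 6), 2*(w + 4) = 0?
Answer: 199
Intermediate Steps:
w = -4 (w = -4 + (½)*0 = -4 + 0 = -4)
s(p, G) = 18 + 3*G (s(p, G) = 3*(6 + G) = 18 + 3*G)
y = -235/4 (y = -(-5 - 5*4*(-3)*4)/4 = -(-5 - (-60)*4)/4 = -(-5 - 5*(-48))/4 = -(-5 + 240)/4 = -¼*235 = -235/4 ≈ -58.750)
l(0, w)*(s(5, -3) + y) = -4*((18 + 3*(-3)) - 235/4) = -4*((18 - 9) - 235/4) = -4*(9 - 235/4) = -4*(-199/4) = 199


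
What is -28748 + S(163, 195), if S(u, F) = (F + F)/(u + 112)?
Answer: -1581062/55 ≈ -28747.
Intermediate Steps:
S(u, F) = 2*F/(112 + u) (S(u, F) = (2*F)/(112 + u) = 2*F/(112 + u))
-28748 + S(163, 195) = -28748 + 2*195/(112 + 163) = -28748 + 2*195/275 = -28748 + 2*195*(1/275) = -28748 + 78/55 = -1581062/55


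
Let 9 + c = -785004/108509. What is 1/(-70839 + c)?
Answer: -5711/404654244 ≈ -1.4113e-5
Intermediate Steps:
c = -92715/5711 (c = -9 - 785004/108509 = -9 - 785004*1/108509 = -9 - 41316/5711 = -92715/5711 ≈ -16.234)
1/(-70839 + c) = 1/(-70839 - 92715/5711) = 1/(-404654244/5711) = -5711/404654244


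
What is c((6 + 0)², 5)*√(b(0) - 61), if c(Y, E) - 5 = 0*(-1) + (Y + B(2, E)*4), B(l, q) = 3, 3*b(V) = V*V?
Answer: 53*I*√61 ≈ 413.94*I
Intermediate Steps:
b(V) = V²/3 (b(V) = (V*V)/3 = V²/3)
c(Y, E) = 17 + Y (c(Y, E) = 5 + (0*(-1) + (Y + 3*4)) = 5 + (0 + (Y + 12)) = 5 + (0 + (12 + Y)) = 5 + (12 + Y) = 17 + Y)
c((6 + 0)², 5)*√(b(0) - 61) = (17 + (6 + 0)²)*√((⅓)*0² - 61) = (17 + 6²)*√((⅓)*0 - 61) = (17 + 36)*√(0 - 61) = 53*√(-61) = 53*(I*√61) = 53*I*√61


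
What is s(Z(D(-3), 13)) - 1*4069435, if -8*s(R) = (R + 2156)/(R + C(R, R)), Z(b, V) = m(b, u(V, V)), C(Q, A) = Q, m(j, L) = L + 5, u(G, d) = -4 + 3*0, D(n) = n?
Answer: -65113117/16 ≈ -4.0696e+6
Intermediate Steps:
u(G, d) = -4 (u(G, d) = -4 + 0 = -4)
m(j, L) = 5 + L
Z(b, V) = 1 (Z(b, V) = 5 - 4 = 1)
s(R) = -(2156 + R)/(16*R) (s(R) = -(R + 2156)/(8*(R + R)) = -(2156 + R)/(8*(2*R)) = -(2156 + R)*1/(2*R)/8 = -(2156 + R)/(16*R))
s(Z(D(-3), 13)) - 1*4069435 = (1/16)*(-2156 - 1*1)/1 - 1*4069435 = (1/16)*1*(-2156 - 1) - 4069435 = (1/16)*1*(-2157) - 4069435 = -2157/16 - 4069435 = -65113117/16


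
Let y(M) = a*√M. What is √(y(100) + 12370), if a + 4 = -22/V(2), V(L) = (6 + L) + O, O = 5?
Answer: √2080910/13 ≈ 110.96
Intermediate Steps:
V(L) = 11 + L (V(L) = (6 + L) + 5 = 11 + L)
a = -74/13 (a = -4 - 22/(11 + 2) = -4 - 22/13 = -74/13 ≈ -5.6923)
y(M) = -74*√M/13
√(y(100) + 12370) = √(-74*√100/13 + 12370) = √(-74/13*10 + 12370) = √(-740/13 + 12370) = √(160070/13) = √2080910/13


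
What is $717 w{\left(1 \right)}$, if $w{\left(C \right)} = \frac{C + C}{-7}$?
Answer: $- \frac{1434}{7} \approx -204.86$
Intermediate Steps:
$w{\left(C \right)} = - \frac{2 C}{7}$ ($w{\left(C \right)} = 2 C \left(- \frac{1}{7}\right) = - \frac{2 C}{7}$)
$717 w{\left(1 \right)} = 717 \left(\left(- \frac{2}{7}\right) 1\right) = 717 \left(- \frac{2}{7}\right) = - \frac{1434}{7}$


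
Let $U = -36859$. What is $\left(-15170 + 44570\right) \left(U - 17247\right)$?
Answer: $-1590716400$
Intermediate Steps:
$\left(-15170 + 44570\right) \left(U - 17247\right) = \left(-15170 + 44570\right) \left(-36859 - 17247\right) = 29400 \left(-54106\right) = -1590716400$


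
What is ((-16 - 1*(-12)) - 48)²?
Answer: 2704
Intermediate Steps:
((-16 - 1*(-12)) - 48)² = ((-16 + 12) - 48)² = (-4 - 48)² = (-52)² = 2704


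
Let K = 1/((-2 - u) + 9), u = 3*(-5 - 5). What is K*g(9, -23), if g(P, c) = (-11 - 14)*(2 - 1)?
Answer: -25/37 ≈ -0.67568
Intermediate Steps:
g(P, c) = -25 (g(P, c) = -25*1 = -25)
u = -30 (u = 3*(-10) = -30)
K = 1/37 (K = 1/((-2 - 1*(-30)) + 9) = 1/((-2 + 30) + 9) = 1/(28 + 9) = 1/37 ≈ 0.027027)
K*g(9, -23) = (1/37)*(-25) = -25/37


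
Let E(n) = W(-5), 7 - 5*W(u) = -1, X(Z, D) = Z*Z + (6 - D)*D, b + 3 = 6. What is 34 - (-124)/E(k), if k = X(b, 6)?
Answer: 223/2 ≈ 111.50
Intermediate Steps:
b = 3 (b = -3 + 6 = 3)
X(Z, D) = Z² + D*(6 - D)
k = 9 (k = 3² - 1*6² + 6*6 = 9 - 1*36 + 36 = 9 - 36 + 36 = 9)
W(u) = 8/5 (W(u) = 7/5 - ⅕*(-1) = 7/5 + ⅕ = 8/5)
E(n) = 8/5
34 - (-124)/E(k) = 34 - (-124)/8/5 = 34 - (-124)*5/8 = 34 - 4*(-155/8) = 34 + 155/2 = 223/2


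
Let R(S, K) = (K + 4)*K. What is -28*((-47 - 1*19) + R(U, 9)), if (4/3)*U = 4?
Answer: -1428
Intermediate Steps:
U = 3 (U = (3/4)*4 = 3)
R(S, K) = K*(4 + K) (R(S, K) = (4 + K)*K = K*(4 + K))
-28*((-47 - 1*19) + R(U, 9)) = -28*((-47 - 1*19) + 9*(4 + 9)) = -28*((-47 - 19) + 9*13) = -28*(-66 + 117) = -28*51 = -1428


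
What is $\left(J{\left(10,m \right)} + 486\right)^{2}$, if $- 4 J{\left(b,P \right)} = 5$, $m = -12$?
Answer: $\frac{3759721}{16} \approx 2.3498 \cdot 10^{5}$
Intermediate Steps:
$J{\left(b,P \right)} = - \frac{5}{4}$ ($J{\left(b,P \right)} = \left(- \frac{1}{4}\right) 5 = - \frac{5}{4}$)
$\left(J{\left(10,m \right)} + 486\right)^{2} = \left(- \frac{5}{4} + 486\right)^{2} = \left(\frac{1939}{4}\right)^{2} = \frac{3759721}{16}$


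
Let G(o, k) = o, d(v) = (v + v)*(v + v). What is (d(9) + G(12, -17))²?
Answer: 112896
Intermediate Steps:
d(v) = 4*v² (d(v) = (2*v)*(2*v) = 4*v²)
(d(9) + G(12, -17))² = (4*9² + 12)² = (4*81 + 12)² = (324 + 12)² = 336² = 112896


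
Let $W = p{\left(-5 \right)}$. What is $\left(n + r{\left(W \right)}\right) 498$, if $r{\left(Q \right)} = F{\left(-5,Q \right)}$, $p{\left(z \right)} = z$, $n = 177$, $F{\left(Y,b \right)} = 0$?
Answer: $88146$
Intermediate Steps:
$W = -5$
$r{\left(Q \right)} = 0$
$\left(n + r{\left(W \right)}\right) 498 = \left(177 + 0\right) 498 = 177 \cdot 498 = 88146$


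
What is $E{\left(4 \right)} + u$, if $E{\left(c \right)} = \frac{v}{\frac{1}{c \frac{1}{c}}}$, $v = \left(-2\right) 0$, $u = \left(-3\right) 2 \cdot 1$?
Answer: $-6$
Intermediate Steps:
$u = -6$ ($u = \left(-6\right) 1 = -6$)
$v = 0$
$E{\left(c \right)} = 0$ ($E{\left(c \right)} = \frac{0}{\frac{1}{c \frac{1}{c}}} = \frac{0}{1^{-1}} = \frac{0}{1} = 0 \cdot 1 = 0$)
$E{\left(4 \right)} + u = 0 - 6 = -6$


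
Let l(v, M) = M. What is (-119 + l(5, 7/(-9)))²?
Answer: 1162084/81 ≈ 14347.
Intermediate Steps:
(-119 + l(5, 7/(-9)))² = (-119 + 7/(-9))² = (-119 + 7*(-⅑))² = (-119 - 7/9)² = (-1078/9)² = 1162084/81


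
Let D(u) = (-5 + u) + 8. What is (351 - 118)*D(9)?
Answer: 2796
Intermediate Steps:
D(u) = 3 + u
(351 - 118)*D(9) = (351 - 118)*(3 + 9) = 233*12 = 2796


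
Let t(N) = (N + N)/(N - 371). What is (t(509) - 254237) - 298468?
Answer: -38136136/69 ≈ -5.5270e+5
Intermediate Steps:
t(N) = 2*N/(-371 + N) (t(N) = (2*N)/(-371 + N) = 2*N/(-371 + N))
(t(509) - 254237) - 298468 = (2*509/(-371 + 509) - 254237) - 298468 = (2*509/138 - 254237) - 298468 = (2*509*(1/138) - 254237) - 298468 = (509/69 - 254237) - 298468 = -17541844/69 - 298468 = -38136136/69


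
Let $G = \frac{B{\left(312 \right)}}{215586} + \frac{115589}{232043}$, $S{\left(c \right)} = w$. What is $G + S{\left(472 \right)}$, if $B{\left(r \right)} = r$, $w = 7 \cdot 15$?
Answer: $\frac{125658097580}{1191076719} \approx 105.5$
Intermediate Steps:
$w = 105$
$S{\left(c \right)} = 105$
$G = \frac{595042085}{1191076719}$ ($G = \frac{312}{215586} + \frac{115589}{232043} = 312 \cdot \frac{1}{215586} + 115589 \cdot \frac{1}{232043} = \frac{52}{35931} + \frac{115589}{232043} = \frac{595042085}{1191076719} \approx 0.49958$)
$G + S{\left(472 \right)} = \frac{595042085}{1191076719} + 105 = \frac{125658097580}{1191076719}$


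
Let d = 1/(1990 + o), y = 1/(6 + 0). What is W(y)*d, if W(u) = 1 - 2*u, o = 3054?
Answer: 1/7566 ≈ 0.00013217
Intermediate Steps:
y = 1/6 ≈ 0.16667
d = 1/5044 (d = 1/(1990 + 3054) = 1/5044 ≈ 0.00019826)
W(y)*d = (1 - 2*1/6)*(1/5044) = (1 - 1/3)*(1/5044) = (2/3)*(1/5044) = 1/7566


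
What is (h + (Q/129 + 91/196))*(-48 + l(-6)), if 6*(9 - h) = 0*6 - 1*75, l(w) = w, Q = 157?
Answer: -753579/602 ≈ -1251.8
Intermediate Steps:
h = 43/2 (h = 9 - (0*6 - 1*75)/6 = 9 - (0 - 75)/6 = 9 - ⅙*(-75) = 9 + 25/2 = 43/2 ≈ 21.500)
(h + (Q/129 + 91/196))*(-48 + l(-6)) = (43/2 + (157/129 + 91/196))*(-48 - 6) = (43/2 + (157*(1/129) + 91*(1/196)))*(-54) = (43/2 + (157/129 + 13/28))*(-54) = (43/2 + 6073/3612)*(-54) = (83731/3612)*(-54) = -753579/602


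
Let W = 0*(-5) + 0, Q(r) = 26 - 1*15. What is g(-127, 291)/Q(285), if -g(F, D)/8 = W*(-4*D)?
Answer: 0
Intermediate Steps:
Q(r) = 11 (Q(r) = 26 - 15 = 11)
W = 0 (W = 0 + 0 = 0)
g(F, D) = 0 (g(F, D) = -0*(-4*D) = -8*0 = 0)
g(-127, 291)/Q(285) = 0/11 = 0*(1/11) = 0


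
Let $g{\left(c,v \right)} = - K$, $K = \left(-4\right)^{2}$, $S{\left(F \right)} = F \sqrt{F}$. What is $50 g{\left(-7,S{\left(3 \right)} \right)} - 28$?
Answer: $-828$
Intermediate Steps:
$S{\left(F \right)} = F^{\frac{3}{2}}$
$K = 16$
$g{\left(c,v \right)} = -16$ ($g{\left(c,v \right)} = \left(-1\right) 16 = -16$)
$50 g{\left(-7,S{\left(3 \right)} \right)} - 28 = 50 \left(-16\right) - 28 = -800 - 28 = -828$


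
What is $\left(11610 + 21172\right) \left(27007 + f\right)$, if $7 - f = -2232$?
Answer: $958742372$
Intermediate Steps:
$f = 2239$ ($f = 7 - -2232 = 7 + 2232 = 2239$)
$\left(11610 + 21172\right) \left(27007 + f\right) = \left(11610 + 21172\right) \left(27007 + 2239\right) = 32782 \cdot 29246 = 958742372$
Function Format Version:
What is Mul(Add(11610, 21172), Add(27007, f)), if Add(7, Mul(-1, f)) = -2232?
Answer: 958742372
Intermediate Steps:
f = 2239 (f = Add(7, Mul(-1, -2232)) = Add(7, 2232) = 2239)
Mul(Add(11610, 21172), Add(27007, f)) = Mul(Add(11610, 21172), Add(27007, 2239)) = Mul(32782, 29246) = 958742372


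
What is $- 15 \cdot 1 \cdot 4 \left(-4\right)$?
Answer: $240$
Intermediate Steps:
$- 15 \cdot 1 \cdot 4 \left(-4\right) = \left(-15\right) 4 \left(-4\right) = \left(-60\right) \left(-4\right) = 240$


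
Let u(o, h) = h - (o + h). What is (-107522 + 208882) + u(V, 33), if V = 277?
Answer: 101083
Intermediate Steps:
u(o, h) = -o (u(o, h) = h - (h + o) = h + (-h - o) = -o)
(-107522 + 208882) + u(V, 33) = (-107522 + 208882) - 1*277 = 101360 - 277 = 101083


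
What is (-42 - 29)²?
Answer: 5041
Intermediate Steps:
(-42 - 29)² = (-71)² = 5041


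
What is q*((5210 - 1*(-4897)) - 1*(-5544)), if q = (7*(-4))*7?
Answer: -3067596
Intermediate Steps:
q = -196 (q = -28*7 = -196)
q*((5210 - 1*(-4897)) - 1*(-5544)) = -196*((5210 - 1*(-4897)) - 1*(-5544)) = -196*((5210 + 4897) + 5544) = -196*(10107 + 5544) = -196*15651 = -3067596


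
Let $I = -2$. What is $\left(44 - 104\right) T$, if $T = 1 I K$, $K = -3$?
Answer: $-360$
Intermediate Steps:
$T = 6$ ($T = 1 \left(-2\right) \left(-3\right) = \left(-2\right) \left(-3\right) = 6$)
$\left(44 - 104\right) T = \left(44 - 104\right) 6 = \left(-60\right) 6 = -360$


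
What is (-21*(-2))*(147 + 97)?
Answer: 10248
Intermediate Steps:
(-21*(-2))*(147 + 97) = 42*244 = 10248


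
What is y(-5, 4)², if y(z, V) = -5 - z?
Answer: 0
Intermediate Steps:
y(-5, 4)² = (-5 - 1*(-5))² = (-5 + 5)² = 0² = 0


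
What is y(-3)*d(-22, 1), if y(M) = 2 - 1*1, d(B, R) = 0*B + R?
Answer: 1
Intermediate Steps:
d(B, R) = R (d(B, R) = 0 + R = R)
y(M) = 1 (y(M) = 2 - 1 = 1)
y(-3)*d(-22, 1) = 1*1 = 1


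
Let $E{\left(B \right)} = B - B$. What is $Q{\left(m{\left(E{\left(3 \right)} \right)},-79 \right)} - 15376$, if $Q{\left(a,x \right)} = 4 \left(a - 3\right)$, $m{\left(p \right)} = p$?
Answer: $-15388$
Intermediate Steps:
$E{\left(B \right)} = 0$
$Q{\left(a,x \right)} = -12 + 4 a$ ($Q{\left(a,x \right)} = 4 \left(-3 + a\right) = -12 + 4 a$)
$Q{\left(m{\left(E{\left(3 \right)} \right)},-79 \right)} - 15376 = \left(-12 + 4 \cdot 0\right) - 15376 = \left(-12 + 0\right) - 15376 = -12 - 15376 = -15388$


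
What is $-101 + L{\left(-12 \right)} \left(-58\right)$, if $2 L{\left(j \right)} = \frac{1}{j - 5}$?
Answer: $- \frac{1688}{17} \approx -99.294$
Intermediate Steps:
$L{\left(j \right)} = \frac{1}{2 \left(-5 + j\right)}$ ($L{\left(j \right)} = \frac{1}{2 \left(j - 5\right)} = \frac{1}{2 \left(-5 + j\right)}$)
$-101 + L{\left(-12 \right)} \left(-58\right) = -101 + \frac{1}{2 \left(-5 - 12\right)} \left(-58\right) = -101 + \frac{1}{2 \left(-17\right)} \left(-58\right) = -101 + \frac{1}{2} \left(- \frac{1}{17}\right) \left(-58\right) = -101 - - \frac{29}{17} = -101 + \frac{29}{17} = - \frac{1688}{17}$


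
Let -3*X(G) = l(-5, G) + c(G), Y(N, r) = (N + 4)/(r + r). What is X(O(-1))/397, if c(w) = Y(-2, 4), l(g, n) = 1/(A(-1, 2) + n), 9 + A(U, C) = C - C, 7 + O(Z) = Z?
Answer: -13/80988 ≈ -0.00016052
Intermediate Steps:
O(Z) = -7 + Z
A(U, C) = -9 (A(U, C) = -9 + (C - C) = -9 + 0 = -9)
Y(N, r) = (4 + N)/(2*r) (Y(N, r) = (4 + N)/((2*r)) = (4 + N)*(1/(2*r)) = (4 + N)/(2*r))
l(g, n) = 1/(-9 + n)
c(w) = 1/4 (c(w) = (1/2)*(4 - 2)/4 = (1/2)*(1/4)*2 = 1/4)
X(G) = -1/12 - 1/(3*(-9 + G)) (X(G) = -(1/(-9 + G) + 1/4)/3 = -(1/4 + 1/(-9 + G))/3 = -1/12 - 1/(3*(-9 + G)))
X(O(-1))/397 = ((5 - (-7 - 1))/(12*(-9 + (-7 - 1))))/397 = ((5 - 1*(-8))/(12*(-9 - 8)))*(1/397) = ((1/12)*(5 + 8)/(-17))*(1/397) = ((1/12)*(-1/17)*13)*(1/397) = -13/204*1/397 = -13/80988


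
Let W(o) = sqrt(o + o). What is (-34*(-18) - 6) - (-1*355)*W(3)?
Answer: 606 + 355*sqrt(6) ≈ 1475.6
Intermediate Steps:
W(o) = sqrt(2)*sqrt(o) (W(o) = sqrt(2*o) = sqrt(2)*sqrt(o))
(-34*(-18) - 6) - (-1*355)*W(3) = (-34*(-18) - 6) - (-1*355)*sqrt(2)*sqrt(3) = (612 - 6) - (-355)*sqrt(6) = 606 + 355*sqrt(6)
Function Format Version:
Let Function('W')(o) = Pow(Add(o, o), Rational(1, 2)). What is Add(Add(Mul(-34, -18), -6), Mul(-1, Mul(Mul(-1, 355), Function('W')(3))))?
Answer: Add(606, Mul(355, Pow(6, Rational(1, 2)))) ≈ 1475.6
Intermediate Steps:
Function('W')(o) = Mul(Pow(2, Rational(1, 2)), Pow(o, Rational(1, 2))) (Function('W')(o) = Pow(Mul(2, o), Rational(1, 2)) = Mul(Pow(2, Rational(1, 2)), Pow(o, Rational(1, 2))))
Add(Add(Mul(-34, -18), -6), Mul(-1, Mul(Mul(-1, 355), Function('W')(3)))) = Add(Add(Mul(-34, -18), -6), Mul(-1, Mul(Mul(-1, 355), Mul(Pow(2, Rational(1, 2)), Pow(3, Rational(1, 2)))))) = Add(Add(612, -6), Mul(-1, Mul(-355, Pow(6, Rational(1, 2))))) = Add(606, Mul(355, Pow(6, Rational(1, 2))))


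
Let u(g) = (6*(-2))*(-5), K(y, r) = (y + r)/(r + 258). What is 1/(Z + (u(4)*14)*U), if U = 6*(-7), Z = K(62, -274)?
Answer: -4/141067 ≈ -2.8355e-5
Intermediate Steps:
K(y, r) = (r + y)/(258 + r)
Z = 53/4 (Z = (-274 + 62)/(258 - 274) = -212/(-16) = -1/16*(-212) = 53/4 ≈ 13.250)
u(g) = 60 (u(g) = -12*(-5) = 60)
U = -42
1/(Z + (u(4)*14)*U) = 1/(53/4 + (60*14)*(-42)) = 1/(53/4 + 840*(-42)) = 1/(53/4 - 35280) = 1/(-141067/4) = -4/141067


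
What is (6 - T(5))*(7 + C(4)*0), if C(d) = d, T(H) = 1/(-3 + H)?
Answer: 77/2 ≈ 38.500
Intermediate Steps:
(6 - T(5))*(7 + C(4)*0) = (6 - 1/(-3 + 5))*(7 + 4*0) = (6 - 1/2)*(7 + 0) = (6 - 1*½)*7 = (6 - ½)*7 = (11/2)*7 = 77/2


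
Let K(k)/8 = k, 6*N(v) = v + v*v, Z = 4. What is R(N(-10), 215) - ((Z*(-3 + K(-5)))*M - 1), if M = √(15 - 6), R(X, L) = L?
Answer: 732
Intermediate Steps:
N(v) = v/6 + v²/6 (N(v) = (v + v*v)/6 = (v + v²)/6 = v/6 + v²/6)
K(k) = 8*k
M = 3 (M = √9 = 3)
R(N(-10), 215) - ((Z*(-3 + K(-5)))*M - 1) = 215 - ((4*(-3 + 8*(-5)))*3 - 1) = 215 - ((4*(-3 - 40))*3 - 1) = 215 - ((4*(-43))*3 - 1) = 215 - (-172*3 - 1) = 215 - (-516 - 1) = 215 - 1*(-517) = 215 + 517 = 732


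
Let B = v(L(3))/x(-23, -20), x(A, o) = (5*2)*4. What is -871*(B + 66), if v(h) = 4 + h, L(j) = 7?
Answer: -2309021/40 ≈ -57726.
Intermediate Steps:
x(A, o) = 40 (x(A, o) = 10*4 = 40)
B = 11/40 (B = (4 + 7)/40 = 11*(1/40) = 11/40 ≈ 0.27500)
-871*(B + 66) = -871*(11/40 + 66) = -871*2651/40 = -2309021/40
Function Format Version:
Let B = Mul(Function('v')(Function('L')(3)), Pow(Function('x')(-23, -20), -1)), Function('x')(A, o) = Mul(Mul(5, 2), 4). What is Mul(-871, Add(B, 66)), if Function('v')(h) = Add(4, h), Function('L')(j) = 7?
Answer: Rational(-2309021, 40) ≈ -57726.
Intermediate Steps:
Function('x')(A, o) = 40 (Function('x')(A, o) = Mul(10, 4) = 40)
B = Rational(11, 40) (B = Mul(Add(4, 7), Pow(40, -1)) = Mul(11, Rational(1, 40)) = Rational(11, 40) ≈ 0.27500)
Mul(-871, Add(B, 66)) = Mul(-871, Add(Rational(11, 40), 66)) = Mul(-871, Rational(2651, 40)) = Rational(-2309021, 40)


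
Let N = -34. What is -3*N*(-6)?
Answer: -612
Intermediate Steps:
-3*N*(-6) = -3*(-34)*(-6) = 102*(-6) = -612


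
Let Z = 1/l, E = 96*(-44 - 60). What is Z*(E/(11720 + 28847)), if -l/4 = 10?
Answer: 1248/202835 ≈ 0.0061528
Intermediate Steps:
l = -40 (l = -4*10 = -40)
E = -9984 (E = 96*(-104) = -9984)
Z = -1/40 (Z = 1/(-40) = -1/40 ≈ -0.025000)
Z*(E/(11720 + 28847)) = -(-1248)/(5*(11720 + 28847)) = -(-1248)/(5*40567) = -1/40*(-9984/40567) = 1248/202835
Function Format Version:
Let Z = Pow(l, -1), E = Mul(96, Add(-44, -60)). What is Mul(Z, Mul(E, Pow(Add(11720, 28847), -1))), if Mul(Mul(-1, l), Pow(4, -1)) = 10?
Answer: Rational(1248, 202835) ≈ 0.0061528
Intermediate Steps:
l = -40 (l = Mul(-4, 10) = -40)
E = -9984 (E = Mul(96, -104) = -9984)
Z = Rational(-1, 40) (Z = Pow(-40, -1) = Rational(-1, 40) ≈ -0.025000)
Mul(Z, Mul(E, Pow(Add(11720, 28847), -1))) = Mul(Rational(-1, 40), Mul(-9984, Pow(Add(11720, 28847), -1))) = Mul(Rational(-1, 40), Mul(-9984, Pow(40567, -1))) = Mul(Rational(-1, 40), Mul(-9984, Rational(1, 40567))) = Mul(Rational(-1, 40), Rational(-9984, 40567)) = Rational(1248, 202835)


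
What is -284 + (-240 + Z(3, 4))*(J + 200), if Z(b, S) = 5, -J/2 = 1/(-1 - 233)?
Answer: -5532463/117 ≈ -47286.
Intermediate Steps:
J = 1/117 (J = -2/(-1 - 233) = -2/(-234) = -2*(-1/234) = 1/117 ≈ 0.0085470)
-284 + (-240 + Z(3, 4))*(J + 200) = -284 + (-240 + 5)*(1/117 + 200) = -284 - 235*23401/117 = -284 - 5499235/117 = -5532463/117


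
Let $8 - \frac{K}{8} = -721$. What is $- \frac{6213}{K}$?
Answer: $- \frac{2071}{1944} \approx -1.0653$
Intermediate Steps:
$K = 5832$ ($K = 64 - -5768 = 64 + 5768 = 5832$)
$- \frac{6213}{K} = - \frac{6213}{5832} = \left(-6213\right) \frac{1}{5832} = - \frac{2071}{1944}$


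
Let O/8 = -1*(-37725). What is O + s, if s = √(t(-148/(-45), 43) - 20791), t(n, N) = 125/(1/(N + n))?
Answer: 301800 + 14*I*√689/3 ≈ 3.018e+5 + 122.49*I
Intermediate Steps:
t(n, N) = 125*N + 125*n (t(n, N) = 125*(N + n) = 125*N + 125*n)
s = 14*I*√689/3 (s = √((125*43 + 125*(-148/(-45))) - 20791) = √((5375 + 125*(-148*(-1/45))) - 20791) = √((5375 + 125*(148/45)) - 20791) = √((5375 + 3700/9) - 20791) = √(52075/9 - 20791) = √(-135044/9) = 14*I*√689/3 ≈ 122.49*I)
O = 301800 (O = 8*(-1*(-37725)) = 8*37725 = 301800)
O + s = 301800 + 14*I*√689/3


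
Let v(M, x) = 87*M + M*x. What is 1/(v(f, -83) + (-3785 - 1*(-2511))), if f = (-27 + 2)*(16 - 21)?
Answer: -1/774 ≈ -0.0012920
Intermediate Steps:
f = 125 (f = -25*(-5) = 125)
1/(v(f, -83) + (-3785 - 1*(-2511))) = 1/(125*(87 - 83) + (-3785 - 1*(-2511))) = 1/(125*4 + (-3785 + 2511)) = 1/(500 - 1274) = 1/(-774) = -1/774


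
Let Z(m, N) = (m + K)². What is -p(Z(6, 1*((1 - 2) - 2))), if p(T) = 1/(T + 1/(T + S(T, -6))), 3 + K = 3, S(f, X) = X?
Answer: -30/1081 ≈ -0.027752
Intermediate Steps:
K = 0 (K = -3 + 3 = 0)
Z(m, N) = m² (Z(m, N) = (m + 0)² = m²)
p(T) = 1/(T + 1/(-6 + T)) (p(T) = 1/(T + 1/(T - 6)) = 1/(T + 1/(-6 + T)))
-p(Z(6, 1*((1 - 2) - 2))) = -(-6 + 6²)/(1 + (6²)² - 6*6²) = -(-6 + 36)/(1 + 36² - 6*36) = -30/(1 + 1296 - 216) = -30/1081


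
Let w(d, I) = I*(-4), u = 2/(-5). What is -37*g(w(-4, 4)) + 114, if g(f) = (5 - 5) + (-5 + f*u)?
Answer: 311/5 ≈ 62.200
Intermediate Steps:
u = -⅖ (u = 2*(-⅕) = -⅖ ≈ -0.40000)
w(d, I) = -4*I
g(f) = -5 - 2*f/5 (g(f) = (5 - 5) + (-5 + f*(-⅖)) = 0 + (-5 - 2*f/5) = -5 - 2*f/5)
-37*g(w(-4, 4)) + 114 = -37*(-5 - (-8)*4/5) + 114 = -37*(-5 - ⅖*(-16)) + 114 = -37*(-5 + 32/5) + 114 = -37*7/5 + 114 = -259/5 + 114 = 311/5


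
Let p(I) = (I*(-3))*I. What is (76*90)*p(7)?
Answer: -1005480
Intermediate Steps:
p(I) = -3*I**2 (p(I) = (-3*I)*I = -3*I**2)
(76*90)*p(7) = (76*90)*(-3*7**2) = 6840*(-3*49) = 6840*(-147) = -1005480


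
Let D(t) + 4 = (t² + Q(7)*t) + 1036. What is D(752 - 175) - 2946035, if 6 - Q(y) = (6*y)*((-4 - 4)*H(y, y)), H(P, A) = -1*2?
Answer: -2996356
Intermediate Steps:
H(P, A) = -2
Q(y) = 6 - 96*y (Q(y) = 6 - 6*y*(-4 - 4)*(-2) = 6 - 6*y*(-8*(-2)) = 6 - 6*y*16 = 6 - 96*y)
D(t) = 1032 + t² - 666*t (D(t) = -4 + ((t² + (6 - 96*7)*t) + 1036) = -4 + ((t² + (6 - 672)*t) + 1036) = -4 + ((t² - 666*t) + 1036) = -4 + (1036 + t² - 666*t) = 1032 + t² - 666*t)
D(752 - 175) - 2946035 = (1032 + (752 - 175)² - 666*(752 - 175)) - 2946035 = (1032 + 577² - 666*577) - 2946035 = (1032 + 332929 - 384282) - 2946035 = -50321 - 2946035 = -2996356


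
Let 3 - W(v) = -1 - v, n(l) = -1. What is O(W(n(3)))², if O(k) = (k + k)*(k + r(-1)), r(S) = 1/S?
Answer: 144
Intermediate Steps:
W(v) = 4 + v (W(v) = 3 - (-1 - v) = 3 + (1 + v) = 4 + v)
O(k) = 2*k*(-1 + k) (O(k) = (k + k)*(k + 1/(-1)) = (2*k)*(k - 1) = (2*k)*(-1 + k) = 2*k*(-1 + k))
O(W(n(3)))² = (2*(4 - 1)*(-1 + (4 - 1)))² = (2*3*(-1 + 3))² = (2*3*2)² = 12² = 144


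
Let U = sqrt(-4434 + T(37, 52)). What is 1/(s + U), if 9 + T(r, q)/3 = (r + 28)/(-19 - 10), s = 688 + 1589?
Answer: 7337/16720745 - 2*I*sqrt(104371)/50162235 ≈ 0.0004388 - 1.2881e-5*I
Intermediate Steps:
s = 2277
T(r, q) = -867/29 - 3*r/29 (T(r, q) = -27 + 3*((r + 28)/(-19 - 10)) = -27 + 3*((28 + r)/(-29)) = -27 + 3*((28 + r)*(-1/29)) = -27 + 3*(-28/29 - r/29) = -27 + (-84/29 - 3*r/29) = -867/29 - 3*r/29)
U = 6*I*sqrt(104371)/29 (U = sqrt(-4434 + (-867/29 - 3/29*37)) = sqrt(-4434 + (-867/29 - 111/29)) = sqrt(-4434 - 978/29) = sqrt(-129564/29) = 6*I*sqrt(104371)/29 ≈ 66.841*I)
1/(s + U) = 1/(2277 + 6*I*sqrt(104371)/29)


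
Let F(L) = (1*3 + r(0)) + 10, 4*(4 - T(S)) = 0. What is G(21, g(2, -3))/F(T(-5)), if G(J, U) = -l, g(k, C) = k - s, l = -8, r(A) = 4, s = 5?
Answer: 8/17 ≈ 0.47059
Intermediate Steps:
T(S) = 4 (T(S) = 4 - ¼*0 = 4 + 0 = 4)
g(k, C) = -5 + k (g(k, C) = k - 1*5 = k - 5 = -5 + k)
G(J, U) = 8 (G(J, U) = -1*(-8) = 8)
F(L) = 17 (F(L) = (1*3 + 4) + 10 = (3 + 4) + 10 = 7 + 10 = 17)
G(21, g(2, -3))/F(T(-5)) = 8/17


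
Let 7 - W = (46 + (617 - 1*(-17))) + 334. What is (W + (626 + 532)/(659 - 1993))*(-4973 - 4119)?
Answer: 6112078816/667 ≈ 9.1635e+6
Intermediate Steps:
W = -1007 (W = 7 - ((46 + (617 - 1*(-17))) + 334) = 7 - ((46 + (617 + 17)) + 334) = 7 - ((46 + 634) + 334) = 7 - (680 + 334) = 7 - 1*1014 = 7 - 1014 = -1007)
(W + (626 + 532)/(659 - 1993))*(-4973 - 4119) = (-1007 + (626 + 532)/(659 - 1993))*(-4973 - 4119) = (-1007 + 1158/(-1334))*(-9092) = (-1007 + 1158*(-1/1334))*(-9092) = (-1007 - 579/667)*(-9092) = -672248/667*(-9092) = 6112078816/667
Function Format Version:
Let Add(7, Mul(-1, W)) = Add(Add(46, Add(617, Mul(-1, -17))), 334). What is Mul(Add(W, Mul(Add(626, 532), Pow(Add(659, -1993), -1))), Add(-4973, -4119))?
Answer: Rational(6112078816, 667) ≈ 9.1635e+6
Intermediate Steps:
W = -1007 (W = Add(7, Mul(-1, Add(Add(46, Add(617, Mul(-1, -17))), 334))) = Add(7, Mul(-1, Add(Add(46, Add(617, 17)), 334))) = Add(7, Mul(-1, Add(Add(46, 634), 334))) = Add(7, Mul(-1, Add(680, 334))) = Add(7, Mul(-1, 1014)) = Add(7, -1014) = -1007)
Mul(Add(W, Mul(Add(626, 532), Pow(Add(659, -1993), -1))), Add(-4973, -4119)) = Mul(Add(-1007, Mul(Add(626, 532), Pow(Add(659, -1993), -1))), Add(-4973, -4119)) = Mul(Add(-1007, Mul(1158, Pow(-1334, -1))), -9092) = Mul(Add(-1007, Mul(1158, Rational(-1, 1334))), -9092) = Mul(Add(-1007, Rational(-579, 667)), -9092) = Mul(Rational(-672248, 667), -9092) = Rational(6112078816, 667)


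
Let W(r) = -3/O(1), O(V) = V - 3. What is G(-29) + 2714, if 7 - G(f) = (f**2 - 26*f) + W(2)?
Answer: 2249/2 ≈ 1124.5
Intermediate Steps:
O(V) = -3 + V
W(r) = 3/2 (W(r) = -3/(-3 + 1) = -3/(-2) = -3*(-1/2) = 3/2)
G(f) = 11/2 - f**2 + 26*f (G(f) = 7 - ((f**2 - 26*f) + 3/2) = 7 - (3/2 + f**2 - 26*f) = 7 + (-3/2 - f**2 + 26*f) = 11/2 - f**2 + 26*f)
G(-29) + 2714 = (11/2 - 1*(-29)**2 + 26*(-29)) + 2714 = (11/2 - 1*841 - 754) + 2714 = (11/2 - 841 - 754) + 2714 = -3179/2 + 2714 = 2249/2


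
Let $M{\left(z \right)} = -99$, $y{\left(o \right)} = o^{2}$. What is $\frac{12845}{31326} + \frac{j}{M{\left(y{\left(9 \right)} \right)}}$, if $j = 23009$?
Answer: $- \frac{239836093}{1033758} \approx -232.0$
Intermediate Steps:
$\frac{12845}{31326} + \frac{j}{M{\left(y{\left(9 \right)} \right)}} = \frac{12845}{31326} + \frac{23009}{-99} = 12845 \cdot \frac{1}{31326} + 23009 \left(- \frac{1}{99}\right) = \frac{12845}{31326} - \frac{23009}{99} = - \frac{239836093}{1033758}$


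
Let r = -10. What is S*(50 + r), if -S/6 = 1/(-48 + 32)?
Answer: 15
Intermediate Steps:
S = 3/8 (S = -6/(-48 + 32) = -6/(-16) = -6*(-1/16) = 3/8 ≈ 0.37500)
S*(50 + r) = 3*(50 - 10)/8 = (3/8)*40 = 15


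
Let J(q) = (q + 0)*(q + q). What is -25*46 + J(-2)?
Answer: -1142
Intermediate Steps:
J(q) = 2*q² (J(q) = q*(2*q) = 2*q²)
-25*46 + J(-2) = -25*46 + 2*(-2)² = -1150 + 2*4 = -1150 + 8 = -1142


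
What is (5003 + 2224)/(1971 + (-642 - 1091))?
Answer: 7227/238 ≈ 30.366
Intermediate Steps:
(5003 + 2224)/(1971 + (-642 - 1091)) = 7227/(1971 - 1733) = 7227/238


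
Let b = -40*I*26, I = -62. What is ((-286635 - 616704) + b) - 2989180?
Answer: -3828039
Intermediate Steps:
b = 64480 (b = -40*(-62)*26 = 2480*26 = 64480)
((-286635 - 616704) + b) - 2989180 = ((-286635 - 616704) + 64480) - 2989180 = (-903339 + 64480) - 2989180 = -838859 - 2989180 = -3828039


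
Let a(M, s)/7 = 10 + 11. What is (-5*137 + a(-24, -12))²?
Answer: 289444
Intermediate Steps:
a(M, s) = 147 (a(M, s) = 7*(10 + 11) = 7*21 = 147)
(-5*137 + a(-24, -12))² = (-5*137 + 147)² = (-685 + 147)² = (-538)² = 289444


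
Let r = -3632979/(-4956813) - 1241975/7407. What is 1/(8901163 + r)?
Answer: 4079457099/36311231553222779 ≈ 1.1235e-7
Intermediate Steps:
r = -681036483358/4079457099 (r = -3632979*(-1/4956813) - 1241975*1/7407 = 1210993/1652271 - 1241975/7407 = -681036483358/4079457099 ≈ -166.94)
1/(8901163 + r) = 1/(8901163 - 681036483358/4079457099) = 1/(36311231553222779/4079457099) = 4079457099/36311231553222779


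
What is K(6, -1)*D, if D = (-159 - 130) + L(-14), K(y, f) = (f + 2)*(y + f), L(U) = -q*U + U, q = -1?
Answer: -1585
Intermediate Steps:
L(U) = 2*U (L(U) = -(-1)*U + U = U + U = 2*U)
K(y, f) = (2 + f)*(f + y)
D = -317 (D = (-159 - 130) + 2*(-14) = -289 - 28 = -317)
K(6, -1)*D = ((-1)² + 2*(-1) + 2*6 - 1*6)*(-317) = (1 - 2 + 12 - 6)*(-317) = 5*(-317) = -1585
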